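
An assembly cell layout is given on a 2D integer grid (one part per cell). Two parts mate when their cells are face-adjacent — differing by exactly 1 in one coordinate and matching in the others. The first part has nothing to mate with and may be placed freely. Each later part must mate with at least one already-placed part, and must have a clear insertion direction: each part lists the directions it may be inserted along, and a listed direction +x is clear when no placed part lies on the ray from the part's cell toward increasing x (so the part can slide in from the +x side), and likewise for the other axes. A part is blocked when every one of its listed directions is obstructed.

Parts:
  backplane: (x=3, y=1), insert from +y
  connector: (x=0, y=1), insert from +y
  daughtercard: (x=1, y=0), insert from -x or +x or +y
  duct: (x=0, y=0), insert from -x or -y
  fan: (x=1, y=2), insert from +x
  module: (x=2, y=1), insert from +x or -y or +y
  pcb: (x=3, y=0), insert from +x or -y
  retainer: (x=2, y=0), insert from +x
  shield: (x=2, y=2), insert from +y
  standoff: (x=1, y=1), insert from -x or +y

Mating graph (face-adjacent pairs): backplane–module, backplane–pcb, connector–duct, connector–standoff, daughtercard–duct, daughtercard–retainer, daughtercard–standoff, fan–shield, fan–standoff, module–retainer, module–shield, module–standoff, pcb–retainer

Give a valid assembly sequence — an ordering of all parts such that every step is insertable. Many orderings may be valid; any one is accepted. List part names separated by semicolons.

backplane; module; retainer; standoff; fan; shield; connector; pcb; daughtercard; duct

1. backplane@(3, 1) [+y clear] — {backplane}
2. module@(2, 1) [-y clear] — {backplane, module}
3. retainer@(2, 0) [+x clear] — {backplane, module, retainer}
4. standoff@(1, 1) [-x clear] — {backplane, module, retainer, standoff}
5. fan@(1, 2) [+x clear] — {backplane, fan, module, retainer, standoff}
6. shield@(2, 2) [+y clear] — {backplane, fan, module, retainer, shield, standoff}
7. connector@(0, 1) [+y clear] — {backplane, connector, fan, module, retainer, shield, standoff}
8. pcb@(3, 0) [+x clear] — {backplane, connector, fan, module, pcb, retainer, shield, standoff}
9. daughtercard@(1, 0) [-x clear] — {backplane, connector, daughtercard, fan, module, pcb, retainer, shield, standoff}
10. duct@(0, 0) [-x clear] — {backplane, connector, daughtercard, duct, fan, module, pcb, retainer, shield, standoff}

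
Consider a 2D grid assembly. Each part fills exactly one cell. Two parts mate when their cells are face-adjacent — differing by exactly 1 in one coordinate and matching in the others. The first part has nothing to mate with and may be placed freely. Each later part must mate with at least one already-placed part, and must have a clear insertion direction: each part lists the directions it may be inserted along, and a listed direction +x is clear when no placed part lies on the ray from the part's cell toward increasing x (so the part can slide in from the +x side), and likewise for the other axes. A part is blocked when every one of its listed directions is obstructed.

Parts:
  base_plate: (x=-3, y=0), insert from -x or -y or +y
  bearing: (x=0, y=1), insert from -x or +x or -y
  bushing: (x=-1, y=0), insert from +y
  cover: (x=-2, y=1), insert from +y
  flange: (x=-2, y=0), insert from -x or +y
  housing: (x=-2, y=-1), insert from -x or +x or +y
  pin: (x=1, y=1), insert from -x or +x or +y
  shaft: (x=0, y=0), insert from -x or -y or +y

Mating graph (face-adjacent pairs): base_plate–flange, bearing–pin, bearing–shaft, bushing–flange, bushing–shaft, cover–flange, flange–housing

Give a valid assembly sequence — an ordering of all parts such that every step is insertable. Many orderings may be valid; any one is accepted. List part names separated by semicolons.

bushing; shaft; bearing; flange; cover; base_plate; housing; pin

1. bushing@(-1, 0) [+y clear] — {bushing}
2. shaft@(0, 0) [-y clear] — {bushing, shaft}
3. bearing@(0, 1) [-x clear] — {bearing, bushing, shaft}
4. flange@(-2, 0) [-x clear] — {bearing, bushing, flange, shaft}
5. cover@(-2, 1) [+y clear] — {bearing, bushing, cover, flange, shaft}
6. base_plate@(-3, 0) [-x clear] — {base_plate, bearing, bushing, cover, flange, shaft}
7. housing@(-2, -1) [-x clear] — {base_plate, bearing, bushing, cover, flange, housing, shaft}
8. pin@(1, 1) [+x clear] — {base_plate, bearing, bushing, cover, flange, housing, pin, shaft}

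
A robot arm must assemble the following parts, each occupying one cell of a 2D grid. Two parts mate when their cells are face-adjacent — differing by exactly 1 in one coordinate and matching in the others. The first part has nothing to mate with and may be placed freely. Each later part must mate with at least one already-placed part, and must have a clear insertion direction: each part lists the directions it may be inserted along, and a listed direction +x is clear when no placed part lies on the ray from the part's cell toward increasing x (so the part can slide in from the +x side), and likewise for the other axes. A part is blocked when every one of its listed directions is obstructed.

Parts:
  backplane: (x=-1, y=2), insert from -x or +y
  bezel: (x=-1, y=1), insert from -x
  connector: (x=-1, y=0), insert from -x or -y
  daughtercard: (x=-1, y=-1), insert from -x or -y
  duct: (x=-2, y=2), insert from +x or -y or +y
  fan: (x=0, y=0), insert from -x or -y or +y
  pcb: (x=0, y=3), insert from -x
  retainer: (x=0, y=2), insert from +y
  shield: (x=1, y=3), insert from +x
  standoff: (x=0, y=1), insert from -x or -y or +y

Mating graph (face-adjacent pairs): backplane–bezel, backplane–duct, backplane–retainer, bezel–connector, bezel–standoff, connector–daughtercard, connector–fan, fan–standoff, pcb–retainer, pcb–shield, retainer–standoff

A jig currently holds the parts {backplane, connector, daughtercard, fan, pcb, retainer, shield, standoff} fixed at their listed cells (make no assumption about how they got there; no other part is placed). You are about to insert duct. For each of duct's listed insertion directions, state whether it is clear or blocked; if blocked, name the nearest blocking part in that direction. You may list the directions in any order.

+x: blocked by backplane; +y: clear; -y: clear

+x: nearest on ray is backplane@(-1, 2) ⇒ blocked
-y: ray from duct(-2, 2) has no placed part ⇒ clear
+y: ray from duct(-2, 2) has no placed part ⇒ clear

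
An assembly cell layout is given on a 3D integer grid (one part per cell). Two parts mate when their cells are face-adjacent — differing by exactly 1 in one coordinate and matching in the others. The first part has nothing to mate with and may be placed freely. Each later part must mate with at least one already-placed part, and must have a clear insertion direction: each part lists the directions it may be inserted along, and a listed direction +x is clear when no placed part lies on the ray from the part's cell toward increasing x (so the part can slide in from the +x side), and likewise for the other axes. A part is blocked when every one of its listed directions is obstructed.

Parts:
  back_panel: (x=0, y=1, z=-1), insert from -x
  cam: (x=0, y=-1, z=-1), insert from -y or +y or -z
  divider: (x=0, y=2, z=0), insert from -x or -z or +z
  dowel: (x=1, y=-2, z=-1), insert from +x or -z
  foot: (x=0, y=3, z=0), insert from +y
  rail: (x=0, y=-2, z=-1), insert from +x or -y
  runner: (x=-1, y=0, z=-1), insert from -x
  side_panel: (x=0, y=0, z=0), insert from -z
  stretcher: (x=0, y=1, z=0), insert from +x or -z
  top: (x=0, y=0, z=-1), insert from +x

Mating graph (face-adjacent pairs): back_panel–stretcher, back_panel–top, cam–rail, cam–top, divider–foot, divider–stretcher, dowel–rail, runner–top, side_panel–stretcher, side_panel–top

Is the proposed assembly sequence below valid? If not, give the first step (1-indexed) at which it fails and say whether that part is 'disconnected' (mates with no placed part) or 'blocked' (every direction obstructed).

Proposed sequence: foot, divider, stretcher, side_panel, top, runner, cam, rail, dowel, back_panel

1. foot@(0, 3, 0) [+y clear] — {foot}
2. divider@(0, 2, 0) [-x clear] — {divider, foot}
3. stretcher@(0, 1, 0) [+x clear] — {divider, foot, stretcher}
4. side_panel@(0, 0, 0) [-z clear] — {divider, foot, side_panel, stretcher}
5. top@(0, 0, -1) [+x clear] — {divider, foot, side_panel, stretcher, top}
6. runner@(-1, 0, -1) [-x clear] — {divider, foot, runner, side_panel, stretcher, top}
7. cam@(0, -1, -1) [-y clear] — {cam, divider, foot, runner, side_panel, stretcher, top}
8. rail@(0, -2, -1) [+x clear] — {cam, divider, foot, rail, runner, side_panel, stretcher, top}
9. dowel@(1, -2, -1) [+x clear] — {cam, divider, dowel, foot, rail, runner, side_panel, stretcher, top}
10. back_panel@(0, 1, -1) [-x clear] — {back_panel, cam, divider, dowel, foot, rail, runner, side_panel, stretcher, top}

Valid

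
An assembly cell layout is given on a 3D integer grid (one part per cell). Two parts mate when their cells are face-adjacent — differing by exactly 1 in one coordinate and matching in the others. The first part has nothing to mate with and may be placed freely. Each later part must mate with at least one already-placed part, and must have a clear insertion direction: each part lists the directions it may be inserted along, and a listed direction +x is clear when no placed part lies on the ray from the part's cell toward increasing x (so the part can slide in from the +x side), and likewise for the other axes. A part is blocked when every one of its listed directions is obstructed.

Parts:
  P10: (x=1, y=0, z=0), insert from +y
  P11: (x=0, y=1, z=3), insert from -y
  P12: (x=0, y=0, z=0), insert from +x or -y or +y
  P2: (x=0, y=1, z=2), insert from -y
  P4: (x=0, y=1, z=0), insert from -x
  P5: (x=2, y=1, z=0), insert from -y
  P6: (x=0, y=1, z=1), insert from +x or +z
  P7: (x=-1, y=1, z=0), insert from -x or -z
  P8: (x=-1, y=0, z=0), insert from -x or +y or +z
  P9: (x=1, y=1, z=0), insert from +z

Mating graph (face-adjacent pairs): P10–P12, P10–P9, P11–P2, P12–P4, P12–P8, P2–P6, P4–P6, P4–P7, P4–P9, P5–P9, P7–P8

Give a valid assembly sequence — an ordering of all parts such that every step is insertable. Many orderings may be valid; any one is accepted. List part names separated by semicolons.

1. P2@(0, 1, 2) [-y clear] — {P2}
2. P11@(0, 1, 3) [-y clear] — {P11, P2}
3. P6@(0, 1, 1) [+x clear] — {P11, P2, P6}
4. P4@(0, 1, 0) [-x clear] — {P11, P2, P4, P6}
5. P12@(0, 0, 0) [+x clear] — {P11, P12, P2, P4, P6}
6. P10@(1, 0, 0) [+y clear] — {P10, P11, P12, P2, P4, P6}
7. P7@(-1, 1, 0) [-x clear] — {P10, P11, P12, P2, P4, P6, P7}
8. P9@(1, 1, 0) [+z clear] — {P10, P11, P12, P2, P4, P6, P7, P9}
9. P5@(2, 1, 0) [-y clear] — {P10, P11, P12, P2, P4, P5, P6, P7, P9}
10. P8@(-1, 0, 0) [-x clear] — {P10, P11, P12, P2, P4, P5, P6, P7, P8, P9}

P2; P11; P6; P4; P12; P10; P7; P9; P5; P8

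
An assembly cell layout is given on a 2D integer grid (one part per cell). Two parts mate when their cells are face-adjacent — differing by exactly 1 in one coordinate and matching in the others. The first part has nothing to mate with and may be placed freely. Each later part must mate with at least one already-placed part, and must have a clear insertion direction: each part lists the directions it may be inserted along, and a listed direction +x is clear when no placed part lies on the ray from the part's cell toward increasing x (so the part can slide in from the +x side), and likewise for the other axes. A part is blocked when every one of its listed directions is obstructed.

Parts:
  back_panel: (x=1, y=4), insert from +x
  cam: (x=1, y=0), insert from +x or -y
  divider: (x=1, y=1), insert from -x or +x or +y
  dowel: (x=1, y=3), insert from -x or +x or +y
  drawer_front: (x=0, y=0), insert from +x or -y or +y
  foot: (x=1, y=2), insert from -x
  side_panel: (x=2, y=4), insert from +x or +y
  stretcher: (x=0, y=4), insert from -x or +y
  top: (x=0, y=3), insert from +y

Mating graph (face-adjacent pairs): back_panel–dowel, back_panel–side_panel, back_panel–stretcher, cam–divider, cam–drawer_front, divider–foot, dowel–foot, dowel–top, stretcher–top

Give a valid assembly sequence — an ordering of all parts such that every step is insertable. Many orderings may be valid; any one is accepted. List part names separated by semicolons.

1. divider@(1, 1) [-x clear] — {divider}
2. foot@(1, 2) [-x clear] — {divider, foot}
3. dowel@(1, 3) [-x clear] — {divider, dowel, foot}
4. top@(0, 3) [+y clear] — {divider, dowel, foot, top}
5. stretcher@(0, 4) [-x clear] — {divider, dowel, foot, stretcher, top}
6. back_panel@(1, 4) [+x clear] — {back_panel, divider, dowel, foot, stretcher, top}
7. side_panel@(2, 4) [+x clear] — {back_panel, divider, dowel, foot, side_panel, stretcher, top}
8. cam@(1, 0) [+x clear] — {back_panel, cam, divider, dowel, foot, side_panel, stretcher, top}
9. drawer_front@(0, 0) [-y clear] — {back_panel, cam, divider, dowel, drawer_front, foot, side_panel, stretcher, top}

divider; foot; dowel; top; stretcher; back_panel; side_panel; cam; drawer_front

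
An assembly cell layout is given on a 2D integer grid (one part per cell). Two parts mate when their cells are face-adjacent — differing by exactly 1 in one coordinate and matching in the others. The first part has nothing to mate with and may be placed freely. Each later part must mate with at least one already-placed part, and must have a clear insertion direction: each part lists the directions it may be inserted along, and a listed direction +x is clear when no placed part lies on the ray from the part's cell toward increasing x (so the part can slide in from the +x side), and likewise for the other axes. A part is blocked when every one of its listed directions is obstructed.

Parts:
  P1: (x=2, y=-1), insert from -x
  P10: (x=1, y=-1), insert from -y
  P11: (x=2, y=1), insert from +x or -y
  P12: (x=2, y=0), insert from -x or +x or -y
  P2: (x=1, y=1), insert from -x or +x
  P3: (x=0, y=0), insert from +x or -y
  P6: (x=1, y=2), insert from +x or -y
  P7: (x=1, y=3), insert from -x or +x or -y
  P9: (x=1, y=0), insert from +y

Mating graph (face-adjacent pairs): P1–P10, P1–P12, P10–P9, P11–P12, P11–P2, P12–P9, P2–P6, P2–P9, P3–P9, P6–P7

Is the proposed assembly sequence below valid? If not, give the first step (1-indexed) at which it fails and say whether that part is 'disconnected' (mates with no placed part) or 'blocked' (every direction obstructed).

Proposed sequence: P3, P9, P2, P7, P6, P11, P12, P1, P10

Invalid at step 4 (disconnected)

1. P3@(0, 0) [+x clear] — {P3}
2. P9@(1, 0) [+y clear] — {P3, P9}
3. P2@(1, 1) [-x clear] — {P2, P3, P9}
4. P7@(1, 3) — no placed neighbour ⇒ disconnected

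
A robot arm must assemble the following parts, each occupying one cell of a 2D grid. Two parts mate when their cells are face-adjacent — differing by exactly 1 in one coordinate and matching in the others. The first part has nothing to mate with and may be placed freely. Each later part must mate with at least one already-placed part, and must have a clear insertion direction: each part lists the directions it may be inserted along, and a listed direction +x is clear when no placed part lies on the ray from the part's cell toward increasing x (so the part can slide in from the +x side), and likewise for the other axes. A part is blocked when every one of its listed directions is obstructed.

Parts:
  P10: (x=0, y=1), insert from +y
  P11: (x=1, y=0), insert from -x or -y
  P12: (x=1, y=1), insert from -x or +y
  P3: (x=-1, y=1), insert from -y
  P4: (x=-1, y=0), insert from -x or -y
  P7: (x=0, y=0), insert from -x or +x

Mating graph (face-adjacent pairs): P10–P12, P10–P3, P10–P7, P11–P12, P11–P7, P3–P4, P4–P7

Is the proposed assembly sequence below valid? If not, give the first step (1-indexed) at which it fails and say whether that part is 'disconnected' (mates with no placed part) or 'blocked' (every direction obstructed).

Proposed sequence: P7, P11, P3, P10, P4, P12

1. P7@(0, 0) [-x clear] — {P7}
2. P11@(1, 0) [-y clear] — {P11, P7}
3. P3@(-1, 1) — no placed neighbour ⇒ disconnected

Invalid at step 3 (disconnected)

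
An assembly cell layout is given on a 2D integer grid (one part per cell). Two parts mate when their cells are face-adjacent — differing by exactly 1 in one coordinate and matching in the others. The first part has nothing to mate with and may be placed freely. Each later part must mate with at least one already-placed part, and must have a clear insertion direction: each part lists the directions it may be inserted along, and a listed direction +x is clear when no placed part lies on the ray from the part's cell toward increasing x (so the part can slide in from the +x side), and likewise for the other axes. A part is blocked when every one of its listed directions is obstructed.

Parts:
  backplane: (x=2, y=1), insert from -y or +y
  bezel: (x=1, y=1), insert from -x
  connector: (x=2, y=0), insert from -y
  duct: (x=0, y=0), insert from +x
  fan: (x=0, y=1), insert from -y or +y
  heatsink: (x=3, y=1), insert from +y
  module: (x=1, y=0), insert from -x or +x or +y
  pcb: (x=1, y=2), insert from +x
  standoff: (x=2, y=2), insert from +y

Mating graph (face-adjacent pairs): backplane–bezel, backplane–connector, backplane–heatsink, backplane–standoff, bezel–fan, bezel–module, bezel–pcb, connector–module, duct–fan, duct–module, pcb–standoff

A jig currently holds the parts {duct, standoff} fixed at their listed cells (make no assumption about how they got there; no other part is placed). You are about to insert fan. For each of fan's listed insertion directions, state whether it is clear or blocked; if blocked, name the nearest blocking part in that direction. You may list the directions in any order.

-y: nearest on ray is duct@(0, 0) ⇒ blocked
+y: ray from fan(0, 1) has no placed part ⇒ clear

+y: clear; -y: blocked by duct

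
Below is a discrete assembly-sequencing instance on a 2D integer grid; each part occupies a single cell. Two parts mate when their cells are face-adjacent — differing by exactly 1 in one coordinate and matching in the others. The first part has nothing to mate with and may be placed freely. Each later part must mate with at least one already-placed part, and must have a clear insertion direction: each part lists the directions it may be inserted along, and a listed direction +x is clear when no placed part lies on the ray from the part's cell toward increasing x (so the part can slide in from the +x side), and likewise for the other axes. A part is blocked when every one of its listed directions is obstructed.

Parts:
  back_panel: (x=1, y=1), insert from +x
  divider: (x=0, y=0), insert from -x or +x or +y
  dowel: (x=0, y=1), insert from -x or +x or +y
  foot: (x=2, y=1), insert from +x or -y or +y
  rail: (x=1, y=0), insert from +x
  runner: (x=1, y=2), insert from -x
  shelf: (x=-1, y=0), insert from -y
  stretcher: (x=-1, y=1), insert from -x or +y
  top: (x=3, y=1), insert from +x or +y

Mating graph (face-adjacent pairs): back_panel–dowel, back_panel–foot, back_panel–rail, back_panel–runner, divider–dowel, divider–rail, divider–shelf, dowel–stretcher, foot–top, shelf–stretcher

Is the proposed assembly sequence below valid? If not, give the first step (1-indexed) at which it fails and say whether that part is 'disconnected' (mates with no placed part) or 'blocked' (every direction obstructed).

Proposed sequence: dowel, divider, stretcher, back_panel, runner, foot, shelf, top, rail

1. dowel@(0, 1) [-x clear] — {dowel}
2. divider@(0, 0) [-x clear] — {divider, dowel}
3. stretcher@(-1, 1) [-x clear] — {divider, dowel, stretcher}
4. back_panel@(1, 1) [+x clear] — {back_panel, divider, dowel, stretcher}
5. runner@(1, 2) [-x clear] — {back_panel, divider, dowel, runner, stretcher}
6. foot@(2, 1) [+x clear] — {back_panel, divider, dowel, foot, runner, stretcher}
7. shelf@(-1, 0) [-y clear] — {back_panel, divider, dowel, foot, runner, shelf, stretcher}
8. top@(3, 1) [+x clear] — {back_panel, divider, dowel, foot, runner, shelf, stretcher, top}
9. rail@(1, 0) [+x clear] — {back_panel, divider, dowel, foot, rail, runner, shelf, stretcher, top}

Valid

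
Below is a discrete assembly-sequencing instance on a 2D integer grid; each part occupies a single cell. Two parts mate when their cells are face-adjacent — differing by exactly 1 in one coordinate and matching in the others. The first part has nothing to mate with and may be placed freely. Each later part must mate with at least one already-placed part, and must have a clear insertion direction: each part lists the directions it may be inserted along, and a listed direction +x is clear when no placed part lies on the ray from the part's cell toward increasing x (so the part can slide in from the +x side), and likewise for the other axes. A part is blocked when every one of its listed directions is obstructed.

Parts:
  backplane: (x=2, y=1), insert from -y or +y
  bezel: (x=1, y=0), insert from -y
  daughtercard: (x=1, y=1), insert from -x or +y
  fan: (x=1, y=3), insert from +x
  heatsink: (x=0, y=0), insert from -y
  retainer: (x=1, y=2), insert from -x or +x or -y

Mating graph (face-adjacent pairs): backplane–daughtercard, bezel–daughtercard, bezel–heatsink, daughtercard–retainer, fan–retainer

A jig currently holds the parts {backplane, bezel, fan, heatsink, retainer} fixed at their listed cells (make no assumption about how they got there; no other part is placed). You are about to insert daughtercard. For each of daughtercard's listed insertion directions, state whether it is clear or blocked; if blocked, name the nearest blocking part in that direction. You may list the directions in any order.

+y: blocked by retainer; -x: clear

-x: ray from daughtercard(1, 1) has no placed part ⇒ clear
+y: nearest on ray is retainer@(1, 2) ⇒ blocked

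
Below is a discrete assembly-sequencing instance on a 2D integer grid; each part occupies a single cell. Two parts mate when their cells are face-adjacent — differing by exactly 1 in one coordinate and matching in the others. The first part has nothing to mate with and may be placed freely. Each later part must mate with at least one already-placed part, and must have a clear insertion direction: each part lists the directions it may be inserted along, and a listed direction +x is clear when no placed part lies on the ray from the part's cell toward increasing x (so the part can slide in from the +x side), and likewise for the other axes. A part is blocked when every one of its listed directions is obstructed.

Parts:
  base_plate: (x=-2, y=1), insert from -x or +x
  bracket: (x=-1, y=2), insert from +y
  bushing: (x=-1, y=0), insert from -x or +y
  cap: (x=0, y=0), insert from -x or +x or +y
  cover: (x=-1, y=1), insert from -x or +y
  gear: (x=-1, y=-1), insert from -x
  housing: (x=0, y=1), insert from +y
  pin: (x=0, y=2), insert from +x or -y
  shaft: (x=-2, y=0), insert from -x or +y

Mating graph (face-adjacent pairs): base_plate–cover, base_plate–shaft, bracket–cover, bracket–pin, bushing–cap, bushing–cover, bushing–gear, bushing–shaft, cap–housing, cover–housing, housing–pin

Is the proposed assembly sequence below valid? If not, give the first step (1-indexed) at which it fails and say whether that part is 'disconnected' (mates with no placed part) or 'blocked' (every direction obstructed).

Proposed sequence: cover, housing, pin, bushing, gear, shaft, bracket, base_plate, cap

1. cover@(-1, 1) [-x clear] — {cover}
2. housing@(0, 1) [+y clear] — {cover, housing}
3. pin@(0, 2) [+x clear] — {cover, housing, pin}
4. bushing@(-1, 0) [-x clear] — {bushing, cover, housing, pin}
5. gear@(-1, -1) [-x clear] — {bushing, cover, gear, housing, pin}
6. shaft@(-2, 0) [-x clear] — {bushing, cover, gear, housing, pin, shaft}
7. bracket@(-1, 2) [+y clear] — {bracket, bushing, cover, gear, housing, pin, shaft}
8. base_plate@(-2, 1) [-x clear] — {base_plate, bracket, bushing, cover, gear, housing, pin, shaft}
9. cap@(0, 0) [+x clear] — {base_plate, bracket, bushing, cap, cover, gear, housing, pin, shaft}

Valid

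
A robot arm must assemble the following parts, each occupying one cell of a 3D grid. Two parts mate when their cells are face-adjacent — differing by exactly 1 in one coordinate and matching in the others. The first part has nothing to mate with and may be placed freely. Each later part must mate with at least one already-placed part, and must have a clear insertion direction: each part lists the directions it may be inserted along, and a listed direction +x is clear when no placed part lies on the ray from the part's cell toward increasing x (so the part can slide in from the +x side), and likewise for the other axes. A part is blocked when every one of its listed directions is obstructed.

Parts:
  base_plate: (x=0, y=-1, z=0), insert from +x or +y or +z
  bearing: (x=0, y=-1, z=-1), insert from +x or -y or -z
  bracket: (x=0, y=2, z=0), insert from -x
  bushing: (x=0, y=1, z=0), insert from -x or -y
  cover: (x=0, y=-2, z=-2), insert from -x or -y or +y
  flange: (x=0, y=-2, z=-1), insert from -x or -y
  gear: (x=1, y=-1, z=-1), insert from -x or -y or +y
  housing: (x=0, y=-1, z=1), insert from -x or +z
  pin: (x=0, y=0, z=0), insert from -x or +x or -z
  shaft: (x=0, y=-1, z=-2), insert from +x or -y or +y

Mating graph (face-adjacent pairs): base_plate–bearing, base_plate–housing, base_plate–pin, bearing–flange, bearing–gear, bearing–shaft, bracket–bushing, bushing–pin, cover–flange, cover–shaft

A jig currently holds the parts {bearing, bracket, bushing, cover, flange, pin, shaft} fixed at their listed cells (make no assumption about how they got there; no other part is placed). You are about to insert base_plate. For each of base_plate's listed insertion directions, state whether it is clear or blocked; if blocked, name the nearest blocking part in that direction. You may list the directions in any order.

+x: ray from base_plate(0, -1, 0) has no placed part ⇒ clear
+y: nearest on ray is pin@(0, 0, 0) ⇒ blocked
+z: ray from base_plate(0, -1, 0) has no placed part ⇒ clear

+x: clear; +y: blocked by pin; +z: clear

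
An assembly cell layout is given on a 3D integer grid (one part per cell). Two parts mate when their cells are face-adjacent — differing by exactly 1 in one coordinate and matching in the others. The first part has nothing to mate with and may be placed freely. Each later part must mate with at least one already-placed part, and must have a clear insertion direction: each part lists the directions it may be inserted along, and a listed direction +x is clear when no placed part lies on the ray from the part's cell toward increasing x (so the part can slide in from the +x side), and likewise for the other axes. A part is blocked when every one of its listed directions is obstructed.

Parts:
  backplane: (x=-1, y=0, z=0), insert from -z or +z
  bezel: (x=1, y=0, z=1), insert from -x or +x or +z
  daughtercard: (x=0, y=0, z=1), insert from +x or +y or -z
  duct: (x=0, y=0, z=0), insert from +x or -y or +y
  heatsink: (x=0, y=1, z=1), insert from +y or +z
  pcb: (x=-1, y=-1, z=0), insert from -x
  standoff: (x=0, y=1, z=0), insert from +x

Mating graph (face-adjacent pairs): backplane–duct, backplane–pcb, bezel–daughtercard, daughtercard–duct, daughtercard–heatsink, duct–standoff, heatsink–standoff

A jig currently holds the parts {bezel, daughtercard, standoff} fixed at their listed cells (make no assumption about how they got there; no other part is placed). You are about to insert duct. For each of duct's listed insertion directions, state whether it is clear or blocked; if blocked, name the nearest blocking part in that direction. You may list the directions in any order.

+x: clear; +y: blocked by standoff; -y: clear

+x: ray from duct(0, 0, 0) has no placed part ⇒ clear
-y: ray from duct(0, 0, 0) has no placed part ⇒ clear
+y: nearest on ray is standoff@(0, 1, 0) ⇒ blocked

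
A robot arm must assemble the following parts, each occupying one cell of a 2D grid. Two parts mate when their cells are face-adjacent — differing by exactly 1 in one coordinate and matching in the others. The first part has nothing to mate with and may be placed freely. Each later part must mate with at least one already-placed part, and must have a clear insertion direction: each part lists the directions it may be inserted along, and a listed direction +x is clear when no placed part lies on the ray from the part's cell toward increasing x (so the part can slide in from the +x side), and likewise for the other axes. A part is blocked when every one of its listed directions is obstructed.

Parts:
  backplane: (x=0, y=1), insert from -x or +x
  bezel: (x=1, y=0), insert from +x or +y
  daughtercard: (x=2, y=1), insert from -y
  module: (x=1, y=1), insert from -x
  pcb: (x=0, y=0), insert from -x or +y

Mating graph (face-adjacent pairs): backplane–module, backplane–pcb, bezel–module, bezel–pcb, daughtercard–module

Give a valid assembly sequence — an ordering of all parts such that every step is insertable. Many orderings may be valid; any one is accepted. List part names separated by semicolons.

daughtercard; module; bezel; pcb; backplane

1. daughtercard@(2, 1) [-y clear] — {daughtercard}
2. module@(1, 1) [-x clear] — {daughtercard, module}
3. bezel@(1, 0) [+x clear] — {bezel, daughtercard, module}
4. pcb@(0, 0) [-x clear] — {bezel, daughtercard, module, pcb}
5. backplane@(0, 1) [-x clear] — {backplane, bezel, daughtercard, module, pcb}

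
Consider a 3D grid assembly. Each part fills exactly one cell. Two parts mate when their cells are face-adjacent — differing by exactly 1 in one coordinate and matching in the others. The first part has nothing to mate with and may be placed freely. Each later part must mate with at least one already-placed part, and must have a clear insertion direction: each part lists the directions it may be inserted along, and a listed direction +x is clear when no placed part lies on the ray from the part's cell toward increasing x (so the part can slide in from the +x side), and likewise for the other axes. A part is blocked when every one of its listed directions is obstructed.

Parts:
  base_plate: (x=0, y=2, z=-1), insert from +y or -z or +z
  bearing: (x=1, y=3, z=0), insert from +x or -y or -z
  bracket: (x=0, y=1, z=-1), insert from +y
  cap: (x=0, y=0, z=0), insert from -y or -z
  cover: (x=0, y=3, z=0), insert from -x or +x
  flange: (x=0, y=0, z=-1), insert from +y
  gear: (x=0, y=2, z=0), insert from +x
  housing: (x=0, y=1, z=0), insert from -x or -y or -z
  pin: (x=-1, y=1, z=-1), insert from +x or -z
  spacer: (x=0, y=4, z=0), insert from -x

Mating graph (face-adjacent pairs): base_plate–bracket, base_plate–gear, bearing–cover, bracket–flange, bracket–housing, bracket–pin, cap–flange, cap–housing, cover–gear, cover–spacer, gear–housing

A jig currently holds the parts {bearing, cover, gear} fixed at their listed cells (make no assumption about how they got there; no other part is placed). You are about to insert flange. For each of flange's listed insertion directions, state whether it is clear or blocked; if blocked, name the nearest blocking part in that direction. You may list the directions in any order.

+y: ray from flange(0, 0, -1) has no placed part ⇒ clear

+y: clear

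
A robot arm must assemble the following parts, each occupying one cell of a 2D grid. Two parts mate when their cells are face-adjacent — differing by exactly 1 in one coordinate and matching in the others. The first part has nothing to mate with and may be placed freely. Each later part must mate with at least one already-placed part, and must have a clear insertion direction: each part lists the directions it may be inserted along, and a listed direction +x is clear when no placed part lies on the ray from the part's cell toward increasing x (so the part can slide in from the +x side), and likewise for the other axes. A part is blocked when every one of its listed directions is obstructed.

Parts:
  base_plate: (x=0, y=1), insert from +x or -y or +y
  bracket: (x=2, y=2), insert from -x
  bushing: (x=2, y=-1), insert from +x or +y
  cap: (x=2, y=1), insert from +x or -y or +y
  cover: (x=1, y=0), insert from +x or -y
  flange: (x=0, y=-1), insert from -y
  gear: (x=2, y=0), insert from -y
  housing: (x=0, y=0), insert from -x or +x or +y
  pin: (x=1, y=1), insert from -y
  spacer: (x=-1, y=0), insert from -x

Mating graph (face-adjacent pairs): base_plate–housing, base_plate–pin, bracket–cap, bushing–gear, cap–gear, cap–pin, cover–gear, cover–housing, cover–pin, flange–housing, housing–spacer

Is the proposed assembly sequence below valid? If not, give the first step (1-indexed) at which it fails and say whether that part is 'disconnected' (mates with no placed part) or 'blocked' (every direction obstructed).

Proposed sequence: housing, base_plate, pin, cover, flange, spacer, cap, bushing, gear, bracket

1. housing@(0, 0) [-x clear] — {housing}
2. base_plate@(0, 1) [+x clear] — {base_plate, housing}
3. pin@(1, 1) [-y clear] — {base_plate, housing, pin}
4. cover@(1, 0) [+x clear] — {base_plate, cover, housing, pin}
5. flange@(0, -1) [-y clear] — {base_plate, cover, flange, housing, pin}
6. spacer@(-1, 0) [-x clear] — {base_plate, cover, flange, housing, pin, spacer}
7. cap@(2, 1) [+x clear] — {base_plate, cap, cover, flange, housing, pin, spacer}
8. bushing@(2, -1) — no placed neighbour ⇒ disconnected

Invalid at step 8 (disconnected)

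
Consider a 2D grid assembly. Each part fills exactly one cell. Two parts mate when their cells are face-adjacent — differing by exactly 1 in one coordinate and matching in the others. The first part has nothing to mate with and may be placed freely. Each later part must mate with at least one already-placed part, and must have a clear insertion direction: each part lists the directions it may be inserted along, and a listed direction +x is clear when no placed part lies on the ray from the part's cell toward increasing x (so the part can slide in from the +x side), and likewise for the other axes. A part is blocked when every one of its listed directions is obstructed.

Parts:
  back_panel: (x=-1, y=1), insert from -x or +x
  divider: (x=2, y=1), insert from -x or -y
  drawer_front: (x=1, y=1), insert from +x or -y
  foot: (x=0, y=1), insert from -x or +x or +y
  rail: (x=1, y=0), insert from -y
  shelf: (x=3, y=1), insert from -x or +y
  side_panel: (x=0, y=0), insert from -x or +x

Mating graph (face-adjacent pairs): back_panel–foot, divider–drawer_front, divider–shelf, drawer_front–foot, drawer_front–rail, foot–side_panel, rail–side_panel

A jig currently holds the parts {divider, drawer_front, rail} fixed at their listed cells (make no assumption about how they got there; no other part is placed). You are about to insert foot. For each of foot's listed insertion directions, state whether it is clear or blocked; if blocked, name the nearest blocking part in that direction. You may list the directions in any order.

-x: ray from foot(0, 1) has no placed part ⇒ clear
+x: nearest on ray is drawer_front@(1, 1) ⇒ blocked
+y: ray from foot(0, 1) has no placed part ⇒ clear

+x: blocked by drawer_front; +y: clear; -x: clear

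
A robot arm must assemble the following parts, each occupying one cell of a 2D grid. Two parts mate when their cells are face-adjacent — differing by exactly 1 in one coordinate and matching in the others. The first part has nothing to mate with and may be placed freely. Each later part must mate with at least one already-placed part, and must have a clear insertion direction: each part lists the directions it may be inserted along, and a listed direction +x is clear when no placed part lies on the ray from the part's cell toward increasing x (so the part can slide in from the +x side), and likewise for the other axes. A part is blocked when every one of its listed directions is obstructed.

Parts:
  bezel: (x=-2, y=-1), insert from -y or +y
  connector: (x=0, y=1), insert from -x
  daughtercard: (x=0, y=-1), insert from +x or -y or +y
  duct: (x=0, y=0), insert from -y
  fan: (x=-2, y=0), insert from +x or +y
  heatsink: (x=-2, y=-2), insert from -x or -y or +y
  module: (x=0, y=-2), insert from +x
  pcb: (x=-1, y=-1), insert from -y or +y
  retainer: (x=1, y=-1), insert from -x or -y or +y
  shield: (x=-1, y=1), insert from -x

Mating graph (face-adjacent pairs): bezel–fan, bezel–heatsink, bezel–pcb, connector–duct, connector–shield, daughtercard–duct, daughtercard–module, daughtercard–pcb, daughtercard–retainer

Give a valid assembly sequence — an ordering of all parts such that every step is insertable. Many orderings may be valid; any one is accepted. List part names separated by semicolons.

connector; shield; duct; daughtercard; pcb; bezel; module; retainer; fan; heatsink

1. connector@(0, 1) [-x clear] — {connector}
2. shield@(-1, 1) [-x clear] — {connector, shield}
3. duct@(0, 0) [-y clear] — {connector, duct, shield}
4. daughtercard@(0, -1) [+x clear] — {connector, daughtercard, duct, shield}
5. pcb@(-1, -1) [-y clear] — {connector, daughtercard, duct, pcb, shield}
6. bezel@(-2, -1) [-y clear] — {bezel, connector, daughtercard, duct, pcb, shield}
7. module@(0, -2) [+x clear] — {bezel, connector, daughtercard, duct, module, pcb, shield}
8. retainer@(1, -1) [-y clear] — {bezel, connector, daughtercard, duct, module, pcb, retainer, shield}
9. fan@(-2, 0) [+y clear] — {bezel, connector, daughtercard, duct, fan, module, pcb, retainer, shield}
10. heatsink@(-2, -2) [-x clear] — {bezel, connector, daughtercard, duct, fan, heatsink, module, pcb, retainer, shield}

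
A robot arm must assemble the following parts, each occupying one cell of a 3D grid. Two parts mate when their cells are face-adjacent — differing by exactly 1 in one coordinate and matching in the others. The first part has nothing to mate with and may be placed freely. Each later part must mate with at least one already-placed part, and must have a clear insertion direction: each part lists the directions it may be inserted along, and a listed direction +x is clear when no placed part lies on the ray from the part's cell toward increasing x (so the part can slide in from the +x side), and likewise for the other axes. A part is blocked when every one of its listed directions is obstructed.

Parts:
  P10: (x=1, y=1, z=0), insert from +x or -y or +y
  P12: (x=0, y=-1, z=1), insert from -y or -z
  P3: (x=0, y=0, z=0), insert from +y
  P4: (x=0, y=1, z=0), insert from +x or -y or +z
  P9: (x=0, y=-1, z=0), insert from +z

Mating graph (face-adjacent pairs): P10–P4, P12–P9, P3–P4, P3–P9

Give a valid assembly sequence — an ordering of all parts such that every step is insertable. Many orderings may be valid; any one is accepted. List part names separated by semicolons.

P3; P4; P10; P9; P12

1. P3@(0, 0, 0) [+y clear] — {P3}
2. P4@(0, 1, 0) [+x clear] — {P3, P4}
3. P10@(1, 1, 0) [+x clear] — {P10, P3, P4}
4. P9@(0, -1, 0) [+z clear] — {P10, P3, P4, P9}
5. P12@(0, -1, 1) [-y clear] — {P10, P12, P3, P4, P9}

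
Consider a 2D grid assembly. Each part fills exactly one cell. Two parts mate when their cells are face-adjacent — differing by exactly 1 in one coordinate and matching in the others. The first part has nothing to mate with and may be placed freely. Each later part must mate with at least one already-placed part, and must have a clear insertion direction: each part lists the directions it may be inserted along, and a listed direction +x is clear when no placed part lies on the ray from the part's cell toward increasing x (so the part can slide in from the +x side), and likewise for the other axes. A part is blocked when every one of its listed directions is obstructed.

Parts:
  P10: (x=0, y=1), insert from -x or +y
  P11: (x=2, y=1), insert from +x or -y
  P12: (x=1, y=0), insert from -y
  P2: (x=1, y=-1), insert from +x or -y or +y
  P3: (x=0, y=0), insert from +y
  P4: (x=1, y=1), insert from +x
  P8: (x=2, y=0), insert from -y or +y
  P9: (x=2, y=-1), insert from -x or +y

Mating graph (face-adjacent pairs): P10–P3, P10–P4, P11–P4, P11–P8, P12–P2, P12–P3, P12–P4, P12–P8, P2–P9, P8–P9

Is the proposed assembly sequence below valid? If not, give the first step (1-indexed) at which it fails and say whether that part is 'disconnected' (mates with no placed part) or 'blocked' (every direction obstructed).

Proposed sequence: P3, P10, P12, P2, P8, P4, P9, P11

1. P3@(0, 0) [+y clear] — {P3}
2. P10@(0, 1) [-x clear] — {P10, P3}
3. P12@(1, 0) [-y clear] — {P10, P12, P3}
4. P2@(1, -1) [+x clear] — {P10, P12, P2, P3}
5. P8@(2, 0) [-y clear] — {P10, P12, P2, P3, P8}
6. P4@(1, 1) [+x clear] — {P10, P12, P2, P3, P4, P8}
7. P9@(2, -1) — -x/+y all obstructed ⇒ blocked

Invalid at step 7 (blocked)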